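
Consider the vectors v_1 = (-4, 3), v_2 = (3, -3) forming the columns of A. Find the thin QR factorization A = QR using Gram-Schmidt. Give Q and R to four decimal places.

Q = [[-0.8000, -0.6000], [0.6000, -0.8000]], R = [[5.0000, -4.2000], [0.0000, 0.6000]]

v_1 = (-4, 3); ‖v_1‖ = 5.0000, so q_1 = (-0.8000, 0.6000).
q_1·v_2 = (-0.8000)·3 + 0.6000·(-3) = -4.2000.
u_2 = v_2 + 4.2000·q_1 = (-0.3600, -0.4800).
‖u_2‖ = 0.6000, so q_2 = (-0.6000, -0.8000).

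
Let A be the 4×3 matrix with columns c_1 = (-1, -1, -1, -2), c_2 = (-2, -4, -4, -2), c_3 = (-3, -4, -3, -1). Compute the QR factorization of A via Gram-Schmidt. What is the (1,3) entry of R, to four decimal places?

e_1 = c_1/‖c_1‖ = (-1, -1, -1, -2)/2.6458 = (-0.3780, -0.3780, -0.3780, -0.7559).
r_{13} = e_1·c_3 = 4.5356.

r_{13} = 4.5356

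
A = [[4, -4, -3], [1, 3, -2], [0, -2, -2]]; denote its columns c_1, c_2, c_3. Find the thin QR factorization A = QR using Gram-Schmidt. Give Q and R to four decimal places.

Q = [[0.9701, -0.2156, 0.1111], [0.2425, 0.8623, -0.4444], [0.0000, -0.4581, -0.8889]], R = [[4.1231, -3.1530, -3.3955], [0.0000, 4.3656, -0.1617], [0.0000, 0.0000, 2.3333]]

q_1 = c_1/‖c_1‖ = (4, 1, 0)/4.1231 = (0.9701, 0.2425, 0.0000).
r_{12} = q_1·c_2 = -3.1530.
u_2 = c_2 + 3.1530·q_1 = (-0.9412, 3.7647, -2.0000).
‖u_2‖ = 4.3656, so q_2 = (-0.2156, 0.8623, -0.4581).
r_{13} = q_1·c_3 = -3.3955; r_{23} = q_2·c_3 = -0.1617.
u_3 = c_3 + 3.3955·q_1 + 0.1617·q_2 = (0.2593, -1.0370, -2.0741).
‖u_3‖ = 2.3333, so q_3 = (0.1111, -0.4444, -0.8889).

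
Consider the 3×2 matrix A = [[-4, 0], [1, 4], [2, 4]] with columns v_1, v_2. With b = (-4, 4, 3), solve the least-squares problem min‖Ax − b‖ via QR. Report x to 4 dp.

x = (0.9394, 0.5227)

v_1 = (-4, 1, 2); ‖v_1‖ = 4.5826, so e_1 = (-0.8729, 0.2182, 0.4364).
e_1·v_2 = (-0.8729)·0 + 0.2182·4 + 0.4364·4 = 2.6186.
u_2 = v_2 − 2.6186·e_1 = (2.2857, 3.4286, 2.8571).
‖u_2‖ = 5.0143, so e_2 = (0.4558, 0.6838, 0.5698).
Qᵀb = (5.6737, 2.6211).
Back-substitute: x_2 = 2.6211/5.0143 = 0.5227.
x_1 = (5.6737 − 2.6186·0.5227)/4.5826 = 0.9394.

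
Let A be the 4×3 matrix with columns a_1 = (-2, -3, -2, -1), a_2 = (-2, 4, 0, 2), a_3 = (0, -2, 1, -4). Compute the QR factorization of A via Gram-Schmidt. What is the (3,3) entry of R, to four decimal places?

a_1 = (-2, -3, -2, -1); ‖a_1‖ = 4.2426, so e_1 = (-0.4714, -0.7071, -0.4714, -0.2357).
e_1·a_2 = (-0.4714)·(-2) + (-0.7071)·4 + (-0.4714)·0 + (-0.2357)·2 = -2.3570.
u_2 = a_2 + 2.3570·e_1 = (-3.1111, 2.3333, -1.1111, 1.4444).
‖u_2‖ = 4.2947, so e_2 = (-0.7244, 0.5433, -0.2587, 0.3363).
e_1·a_3 = (-0.4714)·0 + (-0.7071)·(-2) + (-0.4714)·1 + (-0.2357)·(-4) = 1.8856; e_2·a_3 = (-0.7244)·0 + 0.5433·(-2) + (-0.2587)·1 + 0.3363·(-4) = -2.6907.
u_3 = a_3 − 1.8856·e_1 + 2.6907·e_2 = (-1.0602, 0.7952, 1.1928, -2.6506).
r_{33} = ‖u_3‖ = 3.1945.

r_{33} = 3.1945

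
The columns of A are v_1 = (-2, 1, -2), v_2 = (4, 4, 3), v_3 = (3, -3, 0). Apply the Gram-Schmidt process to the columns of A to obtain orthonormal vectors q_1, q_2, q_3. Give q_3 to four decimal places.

q_3 = (0.6707, -0.1219, -0.7317)

v_1 = (-2, 1, -2); ‖v_1‖ = 3.0000, so q_1 = (-0.6667, 0.3333, -0.6667).
q_1·v_2 = (-0.6667)·4 + 0.3333·4 + (-0.6667)·3 = -3.3333.
u_2 = v_2 + 3.3333·q_1 = (1.7778, 5.1111, 0.7778).
‖u_2‖ = 5.4671, so q_2 = (0.3252, 0.9349, 0.1423).
q_1·v_3 = (-0.6667)·3 + 0.3333·(-3) + (-0.6667)·0 = -3.0000; q_2·v_3 = 0.3252·3 + 0.9349·(-3) + 0.1423·0 = -1.8291.
u_3 = v_3 + 3.0000·q_1 + 1.8291·q_2 = (1.5948, -0.2900, -1.7398).
‖u_3‖ = 2.3779, so q_3 = (0.6707, -0.1219, -0.7317).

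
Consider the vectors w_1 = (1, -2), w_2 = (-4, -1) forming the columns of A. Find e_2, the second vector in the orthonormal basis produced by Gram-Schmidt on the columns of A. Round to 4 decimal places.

e_2 = (-0.8944, -0.4472)

w_1 = (1, -2); ‖w_1‖ = 2.2361, so e_1 = (0.4472, -0.8944).
e_1·w_2 = 0.4472·(-4) + (-0.8944)·(-1) = -0.8944.
u_2 = w_2 + 0.8944·e_1 = (-3.6000, -1.8000).
‖u_2‖ = 4.0249, so e_2 = (-0.8944, -0.4472).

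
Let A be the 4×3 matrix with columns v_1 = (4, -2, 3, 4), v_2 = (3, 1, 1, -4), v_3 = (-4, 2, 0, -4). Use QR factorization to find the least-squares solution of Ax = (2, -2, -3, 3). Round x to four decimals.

v_1 = (4, -2, 3, 4); ‖v_1‖ = 6.7082, so e_1 = (0.5963, -0.2981, 0.4472, 0.5963).
e_1·v_2 = 0.5963·3 + (-0.2981)·1 + 0.4472·1 + 0.5963·(-4) = -0.4472.
u_2 = v_2 + 0.4472·e_1 = (3.2667, 0.8667, 1.2000, -3.7333).
‖u_2‖ = 5.1769, so e_2 = (0.6310, 0.1674, 0.2318, -0.7212).
e_1·v_3 = 0.5963·(-4) + (-0.2981)·2 + 0.4472·0 + 0.5963·(-4) = -5.3666; e_2·v_3 = 0.6310·(-4) + 0.1674·2 + 0.2318·0 + (-0.7212)·(-4) = 0.6954.
u_3 = v_3 + 5.3666·e_1 − 0.6954·e_2 = (-1.2388, 0.2836, 2.2388, -0.2985).
‖u_3‖ = 2.5916, so e_3 = (-0.4780, 0.1094, 0.8639, -0.1152).
Qᵀb = (2.2361, -1.9317, -4.1120).
Back-substitute: x_3 = -4.1120/2.5916 = -1.5867.
x_2 = (-1.9317 − 0.6954·(-1.5867))/5.1769 = -0.1600.
x_1 = (2.2361 + 0.4472·(-0.1600) + 5.3666·(-1.5867))/6.7082 = -0.9467.

x = (-0.9467, -0.1600, -1.5867)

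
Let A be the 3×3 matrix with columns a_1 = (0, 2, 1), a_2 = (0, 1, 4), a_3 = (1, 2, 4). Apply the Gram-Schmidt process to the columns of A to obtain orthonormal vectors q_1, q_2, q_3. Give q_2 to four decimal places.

a_1 = (0, 2, 1); ‖a_1‖ = 2.2361, so q_1 = (0.0000, 0.8944, 0.4472).
q_1·a_2 = 0.0000·0 + 0.8944·1 + 0.4472·4 = 2.6833.
u_2 = a_2 − 2.6833·q_1 = (0.0000, -1.4000, 2.8000).
‖u_2‖ = 3.1305, so q_2 = (0.0000, -0.4472, 0.8944).

q_2 = (0.0000, -0.4472, 0.8944)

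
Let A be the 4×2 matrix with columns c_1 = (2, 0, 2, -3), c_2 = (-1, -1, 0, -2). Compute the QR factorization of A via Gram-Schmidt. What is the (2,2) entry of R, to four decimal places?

r_{22} = 2.2492

q_1 = c_1/‖c_1‖ = (2, 0, 2, -3)/4.1231 = (0.4851, 0.0000, 0.4851, -0.7276).
r_{12} = q_1·c_2 = 0.9701.
u_2 = c_2 − 0.9701·q_1 = (-1.4706, -1.0000, -0.4706, -1.2941).
r_{22} = ‖u_2‖ = 2.2492.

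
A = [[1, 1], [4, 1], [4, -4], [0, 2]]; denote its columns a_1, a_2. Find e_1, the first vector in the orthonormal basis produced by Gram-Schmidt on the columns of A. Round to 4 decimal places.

e_1 = (0.1741, 0.6963, 0.6963, 0.0000)

e_1 = a_1/‖a_1‖ = (1, 4, 4, 0)/5.7446 = (0.1741, 0.6963, 0.6963, 0.0000).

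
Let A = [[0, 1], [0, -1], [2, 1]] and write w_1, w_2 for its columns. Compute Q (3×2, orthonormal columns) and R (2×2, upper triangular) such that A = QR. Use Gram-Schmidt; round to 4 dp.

Q = [[0.0000, 0.7071], [0.0000, -0.7071], [1.0000, 0.0000]], R = [[2.0000, 1.0000], [0.0000, 1.4142]]

w_1 = (0, 0, 2); ‖w_1‖ = 2.0000, so q_1 = (0.0000, 0.0000, 1.0000).
q_1·w_2 = 0.0000·1 + 0.0000·(-1) + 1.0000·1 = 1.0000.
u_2 = w_2 − 1.0000·q_1 = (1.0000, -1.0000, 0.0000).
‖u_2‖ = 1.4142, so q_2 = (0.7071, -0.7071, 0.0000).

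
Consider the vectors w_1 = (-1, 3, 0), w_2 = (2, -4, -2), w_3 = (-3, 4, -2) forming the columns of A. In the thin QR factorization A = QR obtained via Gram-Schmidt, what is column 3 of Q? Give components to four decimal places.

w_1 = (-1, 3, 0); ‖w_1‖ = 3.1623, so q_1 = (-0.3162, 0.9487, 0.0000).
q_1·w_2 = (-0.3162)·2 + 0.9487·(-4) + 0.0000·(-2) = -4.4272.
u_2 = w_2 + 4.4272·q_1 = (0.6000, 0.2000, -2.0000).
‖u_2‖ = 2.0976, so q_2 = (0.2860, 0.0953, -0.9535).
q_1·w_3 = (-0.3162)·(-3) + 0.9487·4 + 0.0000·(-2) = 4.7434; q_2·w_3 = 0.2860·(-3) + 0.0953·4 + (-0.9535)·(-2) = 1.4302.
u_3 = w_3 − 4.7434·q_1 − 1.4302·q_2 = (-1.9091, -0.6364, -0.6364).
‖u_3‖ = 2.1106, so q_3 = (-0.9045, -0.3015, -0.3015).

q_3 = (-0.9045, -0.3015, -0.3015)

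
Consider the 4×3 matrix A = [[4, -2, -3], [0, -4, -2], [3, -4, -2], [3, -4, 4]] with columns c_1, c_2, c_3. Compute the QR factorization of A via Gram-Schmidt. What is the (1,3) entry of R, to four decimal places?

r_{13} = -1.0290

e_1 = c_1/‖c_1‖ = (4, 0, 3, 3)/5.8310 = (0.6860, 0.0000, 0.5145, 0.5145).
r_{13} = e_1·c_3 = -1.0290.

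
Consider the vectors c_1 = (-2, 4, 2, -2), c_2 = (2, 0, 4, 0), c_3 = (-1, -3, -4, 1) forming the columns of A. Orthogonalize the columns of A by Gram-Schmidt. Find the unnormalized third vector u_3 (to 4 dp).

c_1 = (-2, 4, 2, -2); ‖c_1‖ = 5.2915, so q_1 = (-0.3780, 0.7559, 0.3780, -0.3780).
q_1·c_2 = (-0.3780)·2 + 0.7559·0 + 0.3780·4 + (-0.3780)·0 = 0.7559.
u_2 = c_2 − 0.7559·q_1 = (2.2857, -0.5714, 3.7143, 0.2857).
‖u_2‖ = 4.4078, so q_2 = (0.5186, -0.1296, 0.8427, 0.0648).
q_1·c_3 = (-0.3780)·(-1) + 0.7559·(-3) + 0.3780·(-4) + (-0.3780)·1 = -3.7796; q_2·c_3 = 0.5186·(-1) + (-0.1296)·(-3) + 0.8427·(-4) + 0.0648·1 = -3.4355.
u_3 = c_3 + 3.7796·q_1 + 3.4355·q_2 = (-0.6471, -0.5882, 0.3235, -0.2059).

u_3 = (-0.6471, -0.5882, 0.3235, -0.2059)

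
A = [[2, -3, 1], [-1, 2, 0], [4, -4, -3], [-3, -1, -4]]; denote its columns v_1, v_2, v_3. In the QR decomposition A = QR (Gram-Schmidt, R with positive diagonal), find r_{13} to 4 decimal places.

r_{13} = 0.3651

v_1 = (2, -1, 4, -3); ‖v_1‖ = 5.4772, so e_1 = (0.3651, -0.1826, 0.7303, -0.5477).
r_{13} = e_1·v_3 = 0.3651.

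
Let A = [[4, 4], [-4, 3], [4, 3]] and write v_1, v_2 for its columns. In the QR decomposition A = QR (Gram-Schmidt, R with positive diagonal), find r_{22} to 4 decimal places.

v_1 = (4, -4, 4); ‖v_1‖ = 6.9282, so q_1 = (0.5774, -0.5774, 0.5774).
q_1·v_2 = 0.5774·4 + (-0.5774)·3 + 0.5774·3 = 2.3094.
u_2 = v_2 − 2.3094·q_1 = (2.6667, 4.3333, 1.6667).
r_{22} = ‖u_2‖ = 5.3541.

r_{22} = 5.3541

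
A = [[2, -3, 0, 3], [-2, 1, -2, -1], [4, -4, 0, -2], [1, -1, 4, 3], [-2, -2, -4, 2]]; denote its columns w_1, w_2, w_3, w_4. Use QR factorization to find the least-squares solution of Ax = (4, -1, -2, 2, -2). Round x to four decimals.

w_1 = (2, -2, 4, 1, -2); ‖w_1‖ = 5.3852, so e_1 = (0.3714, -0.3714, 0.7428, 0.1857, -0.3714).
e_1·w_2 = 0.3714·(-3) + (-0.3714)·1 + 0.7428·(-4) + 0.1857·(-1) + (-0.3714)·(-2) = -3.8996.
u_2 = w_2 + 3.8996·e_1 = (-1.5517, -0.4483, -1.1034, -0.2759, -3.4483).
‖u_2‖ = 3.9741, so e_2 = (-0.3905, -0.1128, -0.2777, -0.0694, -0.8677).
e_1·w_3 = 0.3714·0 + (-0.3714)·(-2) + 0.7428·0 + 0.1857·4 + (-0.3714)·(-4) = 2.9711; e_2·w_3 = (-0.3905)·0 + (-0.1128)·(-2) + (-0.2777)·0 + (-0.0694)·4 + (-0.8677)·(-4) = 3.4187.
u_3 = w_3 − 2.9711·e_1 − 3.4187·e_2 = (0.2314, -0.5109, -1.2576, 3.6856, 0.0699).
‖u_3‖ = 3.9351, so e_3 = (0.0588, -0.1298, -0.3196, 0.9366, 0.0178).
e_1·w_4 = 0.3714·3 + (-0.3714)·(-1) + 0.7428·(-2) + 0.1857·3 + (-0.3714)·2 = -0.1857; e_2·w_4 = (-0.3905)·3 + (-0.1128)·(-1) + (-0.2777)·(-2) + (-0.0694)·3 + (-0.8677)·2 = -2.4469; e_3·w_4 = 0.0588·3 + (-0.1298)·(-1) + (-0.3196)·(-2) + 0.9366·3 + 0.0178·2 = 3.7908.
u_4 = w_4 + 0.1857·e_1 + 2.4469·e_2 − 3.7908·e_3 = (1.8906, -0.8528, -1.3299, -0.6858, -0.2594).
‖u_4‖ = 2.5706, so e_4 = (0.7355, -0.3317, -0.5174, -0.2668, -0.1009).
Qᵀb = (1.4856, 0.7028, 2.8420, 3.9766).
Back-substitute: x_4 = 3.9766/2.5706 = 1.5469.
x_3 = (2.8420 − 3.7908·1.5469)/3.9351 = -0.7680.
x_2 = (0.7028 − 3.4187·(-0.7680) + 2.4469·1.5469)/3.9741 = 1.7900.
x_1 = (1.4856 + 3.8996·1.7900 − 2.9711·(-0.7680) + 0.1857·1.5469)/5.3852 = 2.0492.

x = (2.0492, 1.7900, -0.7680, 1.5469)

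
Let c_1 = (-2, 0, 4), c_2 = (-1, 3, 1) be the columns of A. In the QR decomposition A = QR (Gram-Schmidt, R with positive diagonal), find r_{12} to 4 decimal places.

r_{12} = 1.3416

c_1 = (-2, 0, 4); ‖c_1‖ = 4.4721, so q_1 = (-0.4472, 0.0000, 0.8944).
r_{12} = q_1·c_2 = 1.3416.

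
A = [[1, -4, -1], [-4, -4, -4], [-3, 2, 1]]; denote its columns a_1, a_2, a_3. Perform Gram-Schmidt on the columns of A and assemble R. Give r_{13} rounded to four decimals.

r_{13} = 2.3534

e_1 = a_1/‖a_1‖ = (1, -4, -3)/5.0990 = (0.1961, -0.7845, -0.5883).
r_{13} = e_1·a_3 = 2.3534.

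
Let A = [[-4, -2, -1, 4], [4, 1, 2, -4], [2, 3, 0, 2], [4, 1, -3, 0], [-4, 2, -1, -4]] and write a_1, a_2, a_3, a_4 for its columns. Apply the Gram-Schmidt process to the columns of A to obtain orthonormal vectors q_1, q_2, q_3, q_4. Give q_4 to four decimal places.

q_4 = (0.3179, -0.3496, 0.7125, -0.1765, -0.4878)

a_1 = (-4, 4, 2, 4, -4); ‖a_1‖ = 8.2462, so q_1 = (-0.4851, 0.4851, 0.2425, 0.4851, -0.4851).
q_1·a_2 = (-0.4851)·(-2) + 0.4851·1 + 0.2425·3 + 0.4851·1 + (-0.4851)·2 = 1.6977.
u_2 = a_2 − 1.6977·q_1 = (-1.1765, 0.1765, 2.5882, 0.1765, 2.8235).
‖u_2‖ = 4.0147, so q_2 = (-0.2930, 0.0440, 0.6447, 0.0440, 0.7033).
q_1·a_3 = (-0.4851)·(-1) + 0.4851·2 + 0.2425·0 + 0.4851·(-3) + (-0.4851)·(-1) = 0.4851; q_2·a_3 = (-0.2930)·(-1) + 0.0440·2 + 0.6447·0 + 0.0440·(-3) + 0.7033·(-1) = -0.4542.
u_3 = a_3 − 0.4851·q_1 + 0.4542·q_2 = (-0.8978, 1.7847, 0.1752, -3.2153, -0.4453).
‖u_3‖ = 3.8155, so q_3 = (-0.2353, 0.4677, 0.0459, -0.8427, -0.1167).
q_1·a_4 = (-0.4851)·4 + 0.4851·(-4) + 0.2425·2 + 0.4851·0 + (-0.4851)·(-4) = -1.4552; q_2·a_4 = (-0.2930)·4 + 0.0440·(-4) + 0.6447·2 + 0.0440·0 + 0.7033·(-4) = -2.8718; q_3·a_4 = (-0.2353)·4 + 0.4677·(-4) + 0.0459·2 + (-0.8427)·0 + (-0.1167)·(-4) = -2.2536.
u_4 = a_4 + 1.4552·q_1 + 2.8718·q_2 + 2.2536·q_3 = (1.9223, -2.1138, 4.3078, -1.0669, -2.9491).
‖u_4‖ = 6.0462, so q_4 = (0.3179, -0.3496, 0.7125, -0.1765, -0.4878).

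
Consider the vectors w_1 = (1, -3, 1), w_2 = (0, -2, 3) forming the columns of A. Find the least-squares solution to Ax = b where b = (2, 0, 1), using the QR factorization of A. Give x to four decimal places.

x = (0.1935, 0.0968)

w_1 = (1, -3, 1); ‖w_1‖ = 3.3166, so e_1 = (0.3015, -0.9045, 0.3015).
e_1·w_2 = 0.3015·0 + (-0.9045)·(-2) + 0.3015·3 = 2.7136.
u_2 = w_2 − 2.7136·e_1 = (-0.8182, 0.4545, 2.1818).
‖u_2‖ = 2.3741, so e_2 = (-0.3446, 0.1915, 0.9190).
Qᵀb = (0.9045, 0.2298).
Back-substitute: x_2 = 0.2298/2.3741 = 0.0968.
x_1 = (0.9045 − 2.7136·0.0968)/3.3166 = 0.1935.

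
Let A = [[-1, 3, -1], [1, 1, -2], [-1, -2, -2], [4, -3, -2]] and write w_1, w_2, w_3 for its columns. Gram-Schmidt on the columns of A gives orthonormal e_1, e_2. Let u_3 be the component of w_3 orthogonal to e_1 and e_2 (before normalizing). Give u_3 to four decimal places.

u_3 = (-1.4573, -1.6928, -2.2696, -0.5085)

e_1 = w_1/‖w_1‖ = (-1, 1, -1, 4)/4.3589 = (-0.2294, 0.2294, -0.2294, 0.9177).
r_{12} = e_1·w_2 = -2.7530.
u_2 = w_2 + 2.7530·e_1 = (2.3684, 1.6316, -2.6316, -0.4737).
‖u_2‖ = 3.9270, so e_2 = (0.6031, 0.4155, -0.6701, -0.1206).
r_{13} = e_1·w_3 = -1.6059; r_{23} = e_2·w_3 = 0.1474.
u_3 = w_3 + 1.6059·e_1 − 0.1474·e_2 = (-1.4573, -1.6928, -2.2696, -0.5085).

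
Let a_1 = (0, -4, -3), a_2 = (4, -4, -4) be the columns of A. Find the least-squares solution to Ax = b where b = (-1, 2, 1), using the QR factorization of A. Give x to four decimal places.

a_1 = (0, -4, -3); ‖a_1‖ = 5.0000, so q_1 = (0.0000, -0.8000, -0.6000).
q_1·a_2 = 0.0000·4 + (-0.8000)·(-4) + (-0.6000)·(-4) = 5.6000.
u_2 = a_2 − 5.6000·q_1 = (4.0000, 0.4800, -0.6400).
‖u_2‖ = 4.0792, so q_2 = (0.9806, 0.1177, -0.1569).
Qᵀb = (-2.2000, -0.9021).
Back-substitute: x_2 = -0.9021/4.0792 = -0.2212.
x_1 = (-2.2000 − 5.6000·(-0.2212))/5.0000 = -0.1923.

x = (-0.1923, -0.2212)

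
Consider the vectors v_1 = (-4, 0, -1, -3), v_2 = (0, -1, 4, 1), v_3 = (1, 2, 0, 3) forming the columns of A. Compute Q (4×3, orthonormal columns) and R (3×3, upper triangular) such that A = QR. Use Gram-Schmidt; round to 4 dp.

v_1 = (-4, 0, -1, -3); ‖v_1‖ = 5.0990, so e_1 = (-0.7845, 0.0000, -0.1961, -0.5883).
e_1·v_2 = (-0.7845)·0 + 0.0000·(-1) + (-0.1961)·4 + (-0.5883)·1 = -1.3728.
u_2 = v_2 + 1.3728·e_1 = (-1.0769, -1.0000, 3.7308, 0.1923).
‖u_2‖ = 4.0144, so e_2 = (-0.2683, -0.2491, 0.9293, 0.0479).
e_1·v_3 = (-0.7845)·1 + 0.0000·2 + (-0.1961)·0 + (-0.5883)·3 = -2.5495; e_2·v_3 = (-0.2683)·1 + (-0.2491)·2 + 0.9293·0 + 0.0479·3 = -0.6228.
u_3 = v_3 + 2.5495·e_1 + 0.6228·e_2 = (-1.1671, 1.8449, 0.0788, 1.5298).
‖u_3‖ = 2.6669, so e_3 = (-0.4376, 0.6918, 0.0295, 0.5736).

Q = [[-0.7845, -0.2683, -0.4376], [0.0000, -0.2491, 0.6918], [-0.1961, 0.9293, 0.0295], [-0.5883, 0.0479, 0.5736]], R = [[5.0990, -1.3728, -2.5495], [0.0000, 4.0144, -0.6228], [0.0000, 0.0000, 2.6669]]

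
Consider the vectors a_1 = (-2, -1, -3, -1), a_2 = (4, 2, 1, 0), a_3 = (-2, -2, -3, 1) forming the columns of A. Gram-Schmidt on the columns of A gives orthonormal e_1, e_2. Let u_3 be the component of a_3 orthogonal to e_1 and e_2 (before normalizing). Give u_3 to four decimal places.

u_3 = (0.5342, -0.7329, -0.6712, 1.6781)

e_1 = a_1/‖a_1‖ = (-2, -1, -3, -1)/3.8730 = (-0.5164, -0.2582, -0.7746, -0.2582).
r_{12} = e_1·a_2 = -3.3566.
u_2 = a_2 + 3.3566·e_1 = (2.2667, 1.1333, -1.6000, -0.8667).
‖u_2‖ = 3.1198, so e_2 = (0.7265, 0.3633, -0.5128, -0.2778).
r_{13} = e_1·a_3 = 3.6148; r_{23} = e_2·a_3 = -0.9189.
u_3 = a_3 − 3.6148·e_1 + 0.9189·e_2 = (0.5342, -0.7329, -0.6712, 1.6781).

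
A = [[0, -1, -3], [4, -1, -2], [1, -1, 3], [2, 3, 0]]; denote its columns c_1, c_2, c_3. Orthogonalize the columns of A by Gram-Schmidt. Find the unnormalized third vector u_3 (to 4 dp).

e_1 = c_1/‖c_1‖ = (0, 4, 1, 2)/4.5826 = (0.0000, 0.8729, 0.2182, 0.4364).
r_{12} = e_1·c_2 = 0.2182.
u_2 = c_2 − 0.2182·e_1 = (-1.0000, -1.1905, -1.0476, 2.9048).
‖u_2‖ = 3.4572, so e_2 = (-0.2892, -0.3443, -0.3030, 0.8402).
r_{13} = e_1·c_3 = -1.0911; r_{23} = e_2·c_3 = 0.6474.
u_3 = c_3 + 1.0911·e_1 − 0.6474·e_2 = (-2.8127, -0.8247, 3.4343, -0.0677).

u_3 = (-2.8127, -0.8247, 3.4343, -0.0677)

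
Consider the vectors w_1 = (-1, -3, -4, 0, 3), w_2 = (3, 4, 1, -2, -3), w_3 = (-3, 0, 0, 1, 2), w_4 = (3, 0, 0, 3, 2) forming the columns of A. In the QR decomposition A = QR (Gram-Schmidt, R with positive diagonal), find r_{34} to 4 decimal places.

w_1 = (-1, -3, -4, 0, 3); ‖w_1‖ = 5.9161, so e_1 = (-0.1690, -0.5071, -0.6761, 0.0000, 0.5071).
e_1·w_2 = (-0.1690)·3 + (-0.5071)·4 + (-0.6761)·1 + 0.0000·(-2) + 0.5071·(-3) = -4.7329.
u_2 = w_2 + 4.7329·e_1 = (2.2000, 1.6000, -2.2000, -2.0000, -0.6000).
‖u_2‖ = 4.0743, so e_2 = (0.5400, 0.3927, -0.5400, -0.4909, -0.1473).
e_1·w_3 = (-0.1690)·(-3) + (-0.5071)·0 + (-0.6761)·0 + 0.0000·1 + 0.5071·2 = 1.5213; e_2·w_3 = 0.5400·(-3) + 0.3927·0 + (-0.5400)·0 + (-0.4909)·1 + (-0.1473)·2 = -2.4053.
u_3 = w_3 − 1.5213·e_1 + 2.4053·e_2 = (-1.4441, 1.7160, -0.2702, -0.1807, 0.8744).
‖u_3‖ = 2.4290, so e_3 = (-0.5945, 0.7065, -0.1112, -0.0744, 0.3600).
r_{34} = e_3·w_4 = -1.2868.

r_{34} = -1.2868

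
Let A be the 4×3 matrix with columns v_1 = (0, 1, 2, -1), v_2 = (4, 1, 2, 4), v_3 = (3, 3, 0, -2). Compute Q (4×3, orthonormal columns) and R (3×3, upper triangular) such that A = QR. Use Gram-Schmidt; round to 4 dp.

Q = [[0.0000, 0.6591, 0.5685], [0.4082, 0.1373, 0.4946], [0.8165, 0.2746, -0.4747], [-0.4082, 0.6865, -0.4548]], R = [[2.4495, 0.4082, 2.0412], [0.0000, 6.0690, 1.0161], [0.0000, 0.0000, 4.0989]]

e_1 = v_1/‖v_1‖ = (0, 1, 2, -1)/2.4495 = (0.0000, 0.4082, 0.8165, -0.4082).
r_{12} = e_1·v_2 = 0.4082.
u_2 = v_2 − 0.4082·e_1 = (4.0000, 0.8333, 1.6667, 4.1667).
‖u_2‖ = 6.0690, so e_2 = (0.6591, 0.1373, 0.2746, 0.6865).
r_{13} = e_1·v_3 = 2.0412; r_{23} = e_2·v_3 = 1.0161.
u_3 = v_3 − 2.0412·e_1 − 1.0161·e_2 = (2.3303, 2.0271, -1.9457, -1.8643).
‖u_3‖ = 4.0989, so e_3 = (0.5685, 0.4946, -0.4747, -0.4548).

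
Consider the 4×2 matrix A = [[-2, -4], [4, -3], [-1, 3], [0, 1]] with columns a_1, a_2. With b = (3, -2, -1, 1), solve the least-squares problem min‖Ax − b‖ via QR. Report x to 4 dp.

a_1 = (-2, 4, -1, 0); ‖a_1‖ = 4.5826, so q_1 = (-0.4364, 0.8729, -0.2182, 0.0000).
q_1·a_2 = (-0.4364)·(-4) + 0.8729·(-3) + (-0.2182)·3 + 0.0000·1 = -1.5275.
u_2 = a_2 + 1.5275·q_1 = (-4.6667, -1.6667, 2.6667, 1.0000).
‖u_2‖ = 5.7155, so q_2 = (-0.8165, -0.2916, 0.4666, 0.1750).
Qᵀb = (-2.8368, -2.1579).
Back-substitute: x_2 = -2.1579/5.7155 = -0.3776.
x_1 = (-2.8368 + 1.5275·(-0.3776))/4.5826 = -0.7449.

x = (-0.7449, -0.3776)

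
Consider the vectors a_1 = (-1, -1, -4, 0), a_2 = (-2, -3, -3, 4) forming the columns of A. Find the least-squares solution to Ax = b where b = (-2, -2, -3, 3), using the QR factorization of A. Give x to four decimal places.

q_1 = a_1/‖a_1‖ = (-1, -1, -4, 0)/4.2426 = (-0.2357, -0.2357, -0.9428, 0.0000).
r_{12} = q_1·a_2 = 4.0069.
u_2 = a_2 − 4.0069·q_1 = (-1.0556, -2.0556, 0.7778, 4.0000).
‖u_2‖ = 4.6845, so q_2 = (-0.2253, -0.4388, 0.1660, 0.8539).
Qᵀb = (3.7712, 3.3918).
Back-substitute: x_2 = 3.3918/4.6845 = 0.7241.
x_1 = (3.7712 − 4.0069·0.7241)/4.2426 = 0.2051.

x = (0.2051, 0.7241)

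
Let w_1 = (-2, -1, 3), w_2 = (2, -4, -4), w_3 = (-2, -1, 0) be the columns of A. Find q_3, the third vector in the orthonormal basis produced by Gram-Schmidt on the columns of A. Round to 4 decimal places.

w_1 = (-2, -1, 3); ‖w_1‖ = 3.7417, so q_1 = (-0.5345, -0.2673, 0.8018).
q_1·w_2 = (-0.5345)·2 + (-0.2673)·(-4) + 0.8018·(-4) = -3.2071.
u_2 = w_2 + 3.2071·q_1 = (0.2857, -4.8571, -1.4286).
‖u_2‖ = 5.0709, so q_2 = (0.0563, -0.9578, -0.2817).
q_1·w_3 = (-0.5345)·(-2) + (-0.2673)·(-1) + 0.8018·0 = 1.3363; q_2·w_3 = 0.0563·(-2) + (-0.9578)·(-1) + (-0.2817)·0 = 0.8452.
u_3 = w_3 − 1.3363·q_1 − 0.8452·q_2 = (-1.3333, 0.1667, -0.8333).
‖u_3‖ = 1.5811, so q_3 = (-0.8433, 0.1054, -0.5270).

q_3 = (-0.8433, 0.1054, -0.5270)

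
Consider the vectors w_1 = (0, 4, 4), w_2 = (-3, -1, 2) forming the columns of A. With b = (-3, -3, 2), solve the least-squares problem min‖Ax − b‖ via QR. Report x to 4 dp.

x = (-0.2778, 1.2222)

w_1 = (0, 4, 4); ‖w_1‖ = 5.6569, so q_1 = (0.0000, 0.7071, 0.7071).
q_1·w_2 = 0.0000·(-3) + 0.7071·(-1) + 0.7071·2 = 0.7071.
u_2 = w_2 − 0.7071·q_1 = (-3.0000, -1.5000, 1.5000).
‖u_2‖ = 3.6742, so q_2 = (-0.8165, -0.4082, 0.4082).
Qᵀb = (-0.7071, 4.4907).
Back-substitute: x_2 = 4.4907/3.6742 = 1.2222.
x_1 = (-0.7071 − 0.7071·1.2222)/5.6569 = -0.2778.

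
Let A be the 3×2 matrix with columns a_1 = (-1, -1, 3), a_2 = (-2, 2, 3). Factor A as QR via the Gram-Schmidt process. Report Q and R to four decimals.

Q = [[-0.3015, -0.3807], [-0.3015, 0.9078], [0.9045, 0.1757]], R = [[3.3166, 2.7136], [0.0000, 3.1042]]

e_1 = a_1/‖a_1‖ = (-1, -1, 3)/3.3166 = (-0.3015, -0.3015, 0.9045).
r_{12} = e_1·a_2 = 2.7136.
u_2 = a_2 − 2.7136·e_1 = (-1.1818, 2.8182, 0.5455).
‖u_2‖ = 3.1042, so e_2 = (-0.3807, 0.9078, 0.1757).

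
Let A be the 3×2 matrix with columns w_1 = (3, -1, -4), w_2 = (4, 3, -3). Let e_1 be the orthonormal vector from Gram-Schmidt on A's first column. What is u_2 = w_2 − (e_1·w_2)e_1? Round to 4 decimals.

u_2 = (1.5769, 3.8077, 0.2308)

w_1 = (3, -1, -4); ‖w_1‖ = 5.0990, so e_1 = (0.5883, -0.1961, -0.7845).
e_1·w_2 = 0.5883·4 + (-0.1961)·3 + (-0.7845)·(-3) = 4.1184.
u_2 = w_2 − 4.1184·e_1 = (1.5769, 3.8077, 0.2308).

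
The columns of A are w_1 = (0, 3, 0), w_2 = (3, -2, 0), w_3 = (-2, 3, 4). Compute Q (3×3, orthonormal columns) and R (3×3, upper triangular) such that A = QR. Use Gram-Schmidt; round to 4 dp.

Q = [[0.0000, 1.0000, 0.0000], [1.0000, 0.0000, 0.0000], [0.0000, 0.0000, 1.0000]], R = [[3.0000, -2.0000, 3.0000], [0.0000, 3.0000, -2.0000], [0.0000, 0.0000, 4.0000]]

w_1 = (0, 3, 0); ‖w_1‖ = 3.0000, so e_1 = (0.0000, 1.0000, 0.0000).
e_1·w_2 = 0.0000·3 + 1.0000·(-2) + 0.0000·0 = -2.0000.
u_2 = w_2 + 2.0000·e_1 = (3.0000, 0.0000, 0.0000).
‖u_2‖ = 3.0000, so e_2 = (1.0000, 0.0000, 0.0000).
e_1·w_3 = 0.0000·(-2) + 1.0000·3 + 0.0000·4 = 3.0000; e_2·w_3 = 1.0000·(-2) + 0.0000·3 + 0.0000·4 = -2.0000.
u_3 = w_3 − 3.0000·e_1 + 2.0000·e_2 = (0.0000, 0.0000, 4.0000).
‖u_3‖ = 4.0000, so e_3 = (0.0000, 0.0000, 1.0000).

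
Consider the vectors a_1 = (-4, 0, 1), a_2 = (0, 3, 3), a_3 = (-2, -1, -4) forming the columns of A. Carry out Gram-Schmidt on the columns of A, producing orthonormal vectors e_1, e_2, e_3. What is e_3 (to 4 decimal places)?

e_3 = (-0.1741, 0.6963, -0.6963)

e_1 = a_1/‖a_1‖ = (-4, 0, 1)/4.1231 = (-0.9701, 0.0000, 0.2425).
r_{12} = e_1·a_2 = 0.7276.
u_2 = a_2 − 0.7276·e_1 = (0.7059, 3.0000, 2.8235).
‖u_2‖ = 4.1798, so e_2 = (0.1689, 0.7177, 0.6755).
r_{13} = e_1·a_3 = 0.9701; r_{23} = e_2·a_3 = -3.7576.
u_3 = a_3 − 0.9701·e_1 + 3.7576·e_2 = (-0.4242, 1.6970, -1.6970).
‖u_3‖ = 2.4371, so e_3 = (-0.1741, 0.6963, -0.6963).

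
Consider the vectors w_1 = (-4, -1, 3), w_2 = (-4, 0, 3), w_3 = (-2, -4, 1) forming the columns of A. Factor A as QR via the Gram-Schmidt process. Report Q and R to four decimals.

Q = [[-0.7845, -0.1569, -0.6000], [-0.1961, 0.9806, 0.0000], [0.5883, 0.1177, -0.8000]], R = [[5.0990, 4.9029, 2.9417], [0.0000, 0.9806, -3.4909], [0.0000, 0.0000, 0.4000]]

w_1 = (-4, -1, 3); ‖w_1‖ = 5.0990, so e_1 = (-0.7845, -0.1961, 0.5883).
e_1·w_2 = (-0.7845)·(-4) + (-0.1961)·0 + 0.5883·3 = 4.9029.
u_2 = w_2 − 4.9029·e_1 = (-0.1538, 0.9615, 0.1154).
‖u_2‖ = 0.9806, so e_2 = (-0.1569, 0.9806, 0.1177).
e_1·w_3 = (-0.7845)·(-2) + (-0.1961)·(-4) + 0.5883·1 = 2.9417; e_2·w_3 = (-0.1569)·(-2) + 0.9806·(-4) + 0.1177·1 = -3.4909.
u_3 = w_3 − 2.9417·e_1 + 3.4909·e_2 = (-0.2400, 0.0000, -0.3200).
‖u_3‖ = 0.4000, so e_3 = (-0.6000, 0.0000, -0.8000).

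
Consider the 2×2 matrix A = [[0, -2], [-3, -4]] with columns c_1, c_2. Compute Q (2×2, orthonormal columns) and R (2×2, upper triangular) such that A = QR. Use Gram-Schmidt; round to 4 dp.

c_1 = (0, -3); ‖c_1‖ = 3.0000, so e_1 = (0.0000, -1.0000).
e_1·c_2 = 0.0000·(-2) + (-1.0000)·(-4) = 4.0000.
u_2 = c_2 − 4.0000·e_1 = (-2.0000, 0.0000).
‖u_2‖ = 2.0000, so e_2 = (-1.0000, 0.0000).

Q = [[0.0000, -1.0000], [-1.0000, 0.0000]], R = [[3.0000, 4.0000], [0.0000, 2.0000]]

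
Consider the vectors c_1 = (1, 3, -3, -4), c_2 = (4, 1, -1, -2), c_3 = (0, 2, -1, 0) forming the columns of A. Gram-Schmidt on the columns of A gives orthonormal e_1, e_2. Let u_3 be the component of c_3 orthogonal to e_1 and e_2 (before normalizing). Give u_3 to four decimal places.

u_3 = (0.1883, 1.1592, -0.1592, 1.0359)

e_1 = c_1/‖c_1‖ = (1, 3, -3, -4)/5.9161 = (0.1690, 0.5071, -0.5071, -0.6761).
r_{12} = e_1·c_2 = 3.0426.
u_2 = c_2 − 3.0426·e_1 = (3.4857, -0.5429, 0.5429, 0.0571).
‖u_2‖ = 3.5697, so e_2 = (0.9765, -0.1521, 0.1521, 0.0160).
r_{13} = e_1·c_3 = 1.5213; r_{23} = e_2·c_3 = -0.4562.
u_3 = c_3 − 1.5213·e_1 + 0.4562·e_2 = (0.1883, 1.1592, -0.1592, 1.0359).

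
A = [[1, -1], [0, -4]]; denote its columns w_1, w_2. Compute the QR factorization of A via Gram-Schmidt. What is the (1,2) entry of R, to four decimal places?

w_1 = (1, 0); ‖w_1‖ = 1.0000, so e_1 = (1.0000, 0.0000).
r_{12} = e_1·w_2 = -1.0000.

r_{12} = -1.0000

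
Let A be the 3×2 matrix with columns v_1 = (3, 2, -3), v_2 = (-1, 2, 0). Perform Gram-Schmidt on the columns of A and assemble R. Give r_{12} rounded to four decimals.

r_{12} = 0.2132

v_1 = (3, 2, -3); ‖v_1‖ = 4.6904, so e_1 = (0.6396, 0.4264, -0.6396).
r_{12} = e_1·v_2 = 0.2132.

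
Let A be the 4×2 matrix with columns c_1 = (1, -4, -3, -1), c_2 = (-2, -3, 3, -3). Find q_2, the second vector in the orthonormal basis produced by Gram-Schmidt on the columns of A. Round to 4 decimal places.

q_2 = (-0.3896, -0.4366, 0.6246, -0.5172)

q_1 = c_1/‖c_1‖ = (1, -4, -3, -1)/5.1962 = (0.1925, -0.7698, -0.5774, -0.1925).
r_{12} = q_1·c_2 = 0.7698.
u_2 = c_2 − 0.7698·q_1 = (-2.1481, -2.4074, 3.4444, -2.8519).
‖u_2‖ = 5.5143, so q_2 = (-0.3896, -0.4366, 0.6246, -0.5172).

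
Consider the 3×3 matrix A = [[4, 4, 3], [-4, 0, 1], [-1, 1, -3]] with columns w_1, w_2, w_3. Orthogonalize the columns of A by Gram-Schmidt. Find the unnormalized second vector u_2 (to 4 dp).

u_2 = (2.1818, 1.8182, 1.4545)

w_1 = (4, -4, -1); ‖w_1‖ = 5.7446, so e_1 = (0.6963, -0.6963, -0.1741).
e_1·w_2 = 0.6963·4 + (-0.6963)·0 + (-0.1741)·1 = 2.6112.
u_2 = w_2 − 2.6112·e_1 = (2.1818, 1.8182, 1.4545).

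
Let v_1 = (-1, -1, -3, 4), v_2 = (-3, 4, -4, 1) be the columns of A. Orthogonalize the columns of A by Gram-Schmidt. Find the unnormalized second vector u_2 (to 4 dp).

u_2 = (-2.4444, 4.5556, -2.3333, -1.2222)

v_1 = (-1, -1, -3, 4); ‖v_1‖ = 5.1962, so q_1 = (-0.1925, -0.1925, -0.5774, 0.7698).
q_1·v_2 = (-0.1925)·(-3) + (-0.1925)·4 + (-0.5774)·(-4) + 0.7698·1 = 2.8868.
u_2 = v_2 − 2.8868·q_1 = (-2.4444, 4.5556, -2.3333, -1.2222).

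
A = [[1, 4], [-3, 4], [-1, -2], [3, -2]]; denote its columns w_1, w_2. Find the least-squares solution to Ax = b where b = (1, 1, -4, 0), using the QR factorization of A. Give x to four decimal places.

e_1 = w_1/‖w_1‖ = (1, -3, -1, 3)/4.4721 = (0.2236, -0.6708, -0.2236, 0.6708).
r_{12} = e_1·w_2 = -2.6833.
u_2 = w_2 + 2.6833·e_1 = (4.6000, 2.2000, -2.6000, -0.2000).
‖u_2‖ = 5.7271, so e_2 = (0.8032, 0.3841, -0.4540, -0.0349).
Qᵀb = (0.4472, 3.0033).
Back-substitute: x_2 = 3.0033/5.7271 = 0.5244.
x_1 = (0.4472 + 2.6833·0.5244)/4.4721 = 0.4146.

x = (0.4146, 0.5244)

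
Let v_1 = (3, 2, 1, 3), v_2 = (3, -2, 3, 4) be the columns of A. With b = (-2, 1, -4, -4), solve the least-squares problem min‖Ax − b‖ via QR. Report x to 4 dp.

x = (-0.0844, -0.9030)

v_1 = (3, 2, 1, 3); ‖v_1‖ = 4.7958, so q_1 = (0.6255, 0.4170, 0.2085, 0.6255).
q_1·v_2 = 0.6255·3 + 0.4170·(-2) + 0.2085·3 + 0.6255·4 = 4.1703.
u_2 = v_2 − 4.1703·q_1 = (0.3913, -3.7391, 2.1304, 1.3913).
‖u_2‖ = 4.5397, so q_2 = (0.0862, -0.8237, 0.4693, 0.3065).
Qᵀb = (-4.1703, -4.0991).
Back-substitute: x_2 = -4.0991/4.5397 = -0.9030.
x_1 = (-4.1703 − 4.1703·(-0.9030))/4.7958 = -0.0844.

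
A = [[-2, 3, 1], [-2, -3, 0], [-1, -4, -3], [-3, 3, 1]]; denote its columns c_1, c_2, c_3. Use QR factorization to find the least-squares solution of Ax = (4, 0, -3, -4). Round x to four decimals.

c_1 = (-2, -2, -1, -3); ‖c_1‖ = 4.2426, so q_1 = (-0.4714, -0.4714, -0.2357, -0.7071).
q_1·c_2 = (-0.4714)·3 + (-0.4714)·(-3) + (-0.2357)·(-4) + (-0.7071)·3 = -1.1785.
u_2 = c_2 + 1.1785·q_1 = (2.4444, -3.5556, -4.2778, 2.1667).
‖u_2‖ = 6.4507, so q_2 = (0.3789, -0.5512, -0.6632, 0.3359).
q_1·c_3 = (-0.4714)·1 + (-0.4714)·0 + (-0.2357)·(-3) + (-0.7071)·1 = -0.4714; q_2·c_3 = 0.3789·1 + (-0.5512)·0 + (-0.6632)·(-3) + 0.3359·1 = 2.7043.
u_3 = c_3 + 0.4714·q_1 − 2.7043·q_2 = (-0.2470, 1.2684, -1.3178, -0.2417).
‖u_3‖ = 1.8613, so q_3 = (-0.1327, 0.6814, -0.7080, -0.1298).
Qᵀb = (1.6499, 2.1617, 2.1124).
Back-substitute: x_3 = 2.1124/1.8613 = 1.1349.
x_2 = (2.1617 − 2.7043·1.1349)/6.4507 = -0.1407.
x_1 = (1.6499 + 1.1785·(-0.1407) + 0.4714·1.1349)/4.2426 = 0.4759.

x = (0.4759, -0.1407, 1.1349)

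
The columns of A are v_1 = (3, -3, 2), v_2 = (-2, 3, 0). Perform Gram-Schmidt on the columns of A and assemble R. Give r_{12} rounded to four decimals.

q_1 = v_1/‖v_1‖ = (3, -3, 2)/4.6904 = (0.6396, -0.6396, 0.4264).
r_{12} = q_1·v_2 = -3.1980.

r_{12} = -3.1980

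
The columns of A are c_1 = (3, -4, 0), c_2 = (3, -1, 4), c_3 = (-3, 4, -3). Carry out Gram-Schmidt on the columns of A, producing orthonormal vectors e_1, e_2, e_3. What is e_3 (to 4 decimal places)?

c_1 = (3, -4, 0); ‖c_1‖ = 5.0000, so e_1 = (0.6000, -0.8000, 0.0000).
e_1·c_2 = 0.6000·3 + (-0.8000)·(-1) + 0.0000·4 = 2.6000.
u_2 = c_2 − 2.6000·e_1 = (1.4400, 1.0800, 4.0000).
‖u_2‖ = 4.3863, so e_2 = (0.3283, 0.2462, 0.9119).
e_1·c_3 = 0.6000·(-3) + (-0.8000)·4 + 0.0000·(-3) = -5.0000; e_2·c_3 = 0.3283·(-3) + 0.2462·4 + 0.9119·(-3) = -2.7358.
u_3 = c_3 + 5.0000·e_1 + 2.7358·e_2 = (0.8981, 0.6736, -0.5052).
‖u_3‖ = 1.2311, so e_3 = (0.7295, 0.5472, -0.4104).

e_3 = (0.7295, 0.5472, -0.4104)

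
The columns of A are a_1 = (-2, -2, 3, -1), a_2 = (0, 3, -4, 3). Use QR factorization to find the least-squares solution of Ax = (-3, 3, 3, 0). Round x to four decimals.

x = (1.4211, 0.7895)

a_1 = (-2, -2, 3, -1); ‖a_1‖ = 4.2426, so q_1 = (-0.4714, -0.4714, 0.7071, -0.2357).
q_1·a_2 = (-0.4714)·0 + (-0.4714)·3 + 0.7071·(-4) + (-0.2357)·3 = -4.9497.
u_2 = a_2 + 4.9497·q_1 = (-2.3333, 0.6667, -0.5000, 1.8333).
‖u_2‖ = 3.0822, so q_2 = (-0.7570, 0.2163, -0.1622, 0.5948).
Qᵀb = (2.1213, 2.4333).
Back-substitute: x_2 = 2.4333/3.0822 = 0.7895.
x_1 = (2.1213 + 4.9497·0.7895)/4.2426 = 1.4211.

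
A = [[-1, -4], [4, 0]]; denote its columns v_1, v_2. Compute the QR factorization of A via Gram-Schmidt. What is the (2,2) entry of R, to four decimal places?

r_{22} = 3.8806

v_1 = (-1, 4); ‖v_1‖ = 4.1231, so e_1 = (-0.2425, 0.9701).
e_1·v_2 = (-0.2425)·(-4) + 0.9701·0 = 0.9701.
u_2 = v_2 − 0.9701·e_1 = (-3.7647, -0.9412).
r_{22} = ‖u_2‖ = 3.8806.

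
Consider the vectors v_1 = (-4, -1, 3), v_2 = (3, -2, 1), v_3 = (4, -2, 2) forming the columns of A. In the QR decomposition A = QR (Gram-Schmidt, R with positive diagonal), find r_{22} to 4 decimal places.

q_1 = v_1/‖v_1‖ = (-4, -1, 3)/5.0990 = (-0.7845, -0.1961, 0.5883).
r_{12} = q_1·v_2 = -1.3728.
u_2 = v_2 + 1.3728·q_1 = (1.9231, -2.2692, 1.8077).
r_{22} = ‖u_2‖ = 3.4807.

r_{22} = 3.4807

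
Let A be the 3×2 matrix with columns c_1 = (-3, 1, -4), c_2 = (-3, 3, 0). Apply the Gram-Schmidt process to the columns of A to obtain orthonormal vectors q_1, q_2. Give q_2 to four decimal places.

c_1 = (-3, 1, -4); ‖c_1‖ = 5.0990, so q_1 = (-0.5883, 0.1961, -0.7845).
q_1·c_2 = (-0.5883)·(-3) + 0.1961·3 + (-0.7845)·0 = 2.3534.
u_2 = c_2 − 2.3534·q_1 = (-1.6154, 2.5385, 1.8462).
‖u_2‖ = 3.5301, so q_2 = (-0.4576, 0.7191, 0.5230).

q_2 = (-0.4576, 0.7191, 0.5230)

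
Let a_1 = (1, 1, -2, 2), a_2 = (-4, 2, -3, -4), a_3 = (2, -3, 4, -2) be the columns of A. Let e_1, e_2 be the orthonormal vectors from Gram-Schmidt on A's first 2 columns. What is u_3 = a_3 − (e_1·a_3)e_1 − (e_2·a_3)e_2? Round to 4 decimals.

e_1 = a_1/‖a_1‖ = (1, 1, -2, 2)/3.1623 = (0.3162, 0.3162, -0.6325, 0.6325).
r_{12} = e_1·a_2 = -1.2649.
u_2 = a_2 + 1.2649·e_1 = (-3.6000, 2.4000, -3.8000, -3.2000).
‖u_2‖ = 6.5879, so e_2 = (-0.5465, 0.3643, -0.5768, -0.4857).
r_{13} = e_1·a_3 = -4.1110; r_{23} = e_2·a_3 = -3.5216.
u_3 = a_3 + 4.1110·e_1 + 3.5216·e_2 = (1.3756, -0.4171, -0.6313, -1.1106).

u_3 = (1.3756, -0.4171, -0.6313, -1.1106)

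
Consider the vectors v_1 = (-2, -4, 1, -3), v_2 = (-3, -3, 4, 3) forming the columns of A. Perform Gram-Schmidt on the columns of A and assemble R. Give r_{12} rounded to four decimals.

r_{12} = 2.3735

v_1 = (-2, -4, 1, -3); ‖v_1‖ = 5.4772, so e_1 = (-0.3651, -0.7303, 0.1826, -0.5477).
r_{12} = e_1·v_2 = 2.3735.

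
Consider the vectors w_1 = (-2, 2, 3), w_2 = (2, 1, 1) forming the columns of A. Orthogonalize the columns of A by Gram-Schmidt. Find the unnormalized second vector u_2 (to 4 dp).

u_2 = (2.1176, 0.8824, 0.8235)

q_1 = w_1/‖w_1‖ = (-2, 2, 3)/4.1231 = (-0.4851, 0.4851, 0.7276).
r_{12} = q_1·w_2 = 0.2425.
u_2 = w_2 − 0.2425·q_1 = (2.1176, 0.8824, 0.8235).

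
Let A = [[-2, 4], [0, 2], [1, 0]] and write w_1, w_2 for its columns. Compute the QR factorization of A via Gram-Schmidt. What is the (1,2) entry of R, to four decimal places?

r_{12} = -3.5777

w_1 = (-2, 0, 1); ‖w_1‖ = 2.2361, so e_1 = (-0.8944, 0.0000, 0.4472).
r_{12} = e_1·w_2 = -3.5777.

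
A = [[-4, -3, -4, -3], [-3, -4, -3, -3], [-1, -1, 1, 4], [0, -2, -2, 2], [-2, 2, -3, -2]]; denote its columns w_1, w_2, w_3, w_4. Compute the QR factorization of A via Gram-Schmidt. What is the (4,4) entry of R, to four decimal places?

w_1 = (-4, -3, -1, 0, -2); ‖w_1‖ = 5.4772, so q_1 = (-0.7303, -0.5477, -0.1826, 0.0000, -0.3651).
q_1·w_2 = (-0.7303)·(-3) + (-0.5477)·(-4) + (-0.1826)·(-1) + 0.0000·(-2) + (-0.3651)·2 = 3.8341.
u_2 = w_2 − 3.8341·q_1 = (-0.2000, -1.9000, -0.3000, -2.0000, 3.4000).
‖u_2‖ = 4.3932, so q_2 = (-0.0455, -0.4325, -0.0683, -0.4553, 0.7739).
q_1·w_3 = (-0.7303)·(-4) + (-0.5477)·(-3) + (-0.1826)·1 + 0.0000·(-2) + (-0.3651)·(-3) = 5.4772; q_2·w_3 = (-0.0455)·(-4) + (-0.4325)·(-3) + (-0.0683)·1 + (-0.4553)·(-2) + 0.7739·(-3) = 0.0000.
u_3 = w_3 − 5.4772·q_1 − 0.0000·q_2 = (0.0000, 0.0000, 2.0000, -2.0000, -1.0000).
‖u_3‖ = 3.0000, so q_3 = (0.0000, 0.0000, 0.6667, -0.6667, -0.3333).
q_1·w_4 = (-0.7303)·(-3) + (-0.5477)·(-3) + (-0.1826)·4 + 0.0000·2 + (-0.3651)·(-2) = 3.8341; q_2·w_4 = (-0.0455)·(-3) + (-0.4325)·(-3) + (-0.0683)·4 + (-0.4553)·2 + 0.7739·(-2) = -1.2975; q_3·w_4 = (0.0000)·(-3) + (0.0000)·(-3) + 0.6667·4 + (-0.6667)·2 + (-0.3333)·(-2) = 2.0000.
u_4 = w_4 − 3.8341·q_1 + 1.2975·q_2 − 2.0000·q_3 = (-0.2591, -1.4611, 3.2781, 2.7427, 1.0708).
r_{44} = ‖u_4‖ = 4.6494.

r_{44} = 4.6494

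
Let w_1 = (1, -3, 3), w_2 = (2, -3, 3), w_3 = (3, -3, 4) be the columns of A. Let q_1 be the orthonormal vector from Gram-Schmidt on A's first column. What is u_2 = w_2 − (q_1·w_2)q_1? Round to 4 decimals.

u_2 = (0.9474, 0.1579, -0.1579)

w_1 = (1, -3, 3); ‖w_1‖ = 4.3589, so q_1 = (0.2294, -0.6882, 0.6882).
q_1·w_2 = 0.2294·2 + (-0.6882)·(-3) + 0.6882·3 = 4.5883.
u_2 = w_2 − 4.5883·q_1 = (0.9474, 0.1579, -0.1579).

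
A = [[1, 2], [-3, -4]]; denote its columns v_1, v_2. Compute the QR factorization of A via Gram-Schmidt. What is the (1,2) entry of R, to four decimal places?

r_{12} = 4.4272

q_1 = v_1/‖v_1‖ = (1, -3)/3.1623 = (0.3162, -0.9487).
r_{12} = q_1·v_2 = 4.4272.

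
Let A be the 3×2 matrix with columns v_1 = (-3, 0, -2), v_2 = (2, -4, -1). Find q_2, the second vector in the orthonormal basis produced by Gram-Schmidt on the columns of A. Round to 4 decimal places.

q_2 = (0.2422, -0.8996, -0.3633)

q_1 = v_1/‖v_1‖ = (-3, 0, -2)/3.6056 = (-0.8321, 0.0000, -0.5547).
r_{12} = q_1·v_2 = -1.1094.
u_2 = v_2 + 1.1094·q_1 = (1.0769, -4.0000, -1.6154).
‖u_2‖ = 4.4463, so q_2 = (0.2422, -0.8996, -0.3633).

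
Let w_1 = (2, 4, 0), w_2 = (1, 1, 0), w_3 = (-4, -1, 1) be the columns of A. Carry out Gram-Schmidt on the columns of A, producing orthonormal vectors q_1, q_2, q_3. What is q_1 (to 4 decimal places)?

w_1 = (2, 4, 0); ‖w_1‖ = 4.4721, so q_1 = (0.4472, 0.8944, 0.0000).

q_1 = (0.4472, 0.8944, 0.0000)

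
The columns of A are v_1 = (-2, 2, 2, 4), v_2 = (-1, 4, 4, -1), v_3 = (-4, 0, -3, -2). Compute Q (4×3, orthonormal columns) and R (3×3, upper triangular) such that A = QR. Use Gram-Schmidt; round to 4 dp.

Q = [[-0.3780, 0.0000, -0.8463], [0.3780, 0.5774, 0.1456], [0.3780, 0.5774, -0.4277], [0.7559, -0.5774, -0.2821]], R = [[5.2915, 2.6458, -1.1339], [0.0000, 5.1962, -0.5774], [0.0000, 0.0000, 5.2327]]

q_1 = v_1/‖v_1‖ = (-2, 2, 2, 4)/5.2915 = (-0.3780, 0.3780, 0.3780, 0.7559).
r_{12} = q_1·v_2 = 2.6458.
u_2 = v_2 − 2.6458·q_1 = (0.0000, 3.0000, 3.0000, -3.0000).
‖u_2‖ = 5.1962, so q_2 = (0.0000, 0.5774, 0.5774, -0.5774).
r_{13} = q_1·v_3 = -1.1339; r_{23} = q_2·v_3 = -0.5774.
u_3 = v_3 + 1.1339·q_1 + 0.5774·q_2 = (-4.4286, 0.7619, -2.2381, -1.4762).
‖u_3‖ = 5.2327, so q_3 = (-0.8463, 0.1456, -0.4277, -0.2821).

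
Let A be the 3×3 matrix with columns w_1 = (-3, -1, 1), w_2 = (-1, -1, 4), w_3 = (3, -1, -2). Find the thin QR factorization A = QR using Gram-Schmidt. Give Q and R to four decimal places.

q_1 = w_1/‖w_1‖ = (-3, -1, 1)/3.3166 = (-0.9045, -0.3015, 0.3015).
r_{12} = q_1·w_2 = 2.4121.
u_2 = w_2 − 2.4121·q_1 = (1.1818, -0.2727, 3.2727).
‖u_2‖ = 3.4902, so q_2 = (0.3386, -0.0781, 0.9377).
r_{13} = q_1·w_3 = -3.0151; r_{23} = q_2·w_3 = -0.7814.
u_3 = w_3 + 3.0151·q_1 + 0.7814·q_2 = (0.5373, -1.9701, -0.3582).
‖u_3‖ = 2.0733, so q_3 = (0.2592, -0.9503, -0.1728).

Q = [[-0.9045, 0.3386, 0.2592], [-0.3015, -0.0781, -0.9503], [0.3015, 0.9377, -0.1728]], R = [[3.3166, 2.4121, -3.0151], [0.0000, 3.4902, -0.7814], [0.0000, 0.0000, 2.0733]]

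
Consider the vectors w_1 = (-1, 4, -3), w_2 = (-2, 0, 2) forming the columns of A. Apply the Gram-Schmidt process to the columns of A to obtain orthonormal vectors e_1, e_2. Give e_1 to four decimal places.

e_1 = (-0.1961, 0.7845, -0.5883)

e_1 = w_1/‖w_1‖ = (-1, 4, -3)/5.0990 = (-0.1961, 0.7845, -0.5883).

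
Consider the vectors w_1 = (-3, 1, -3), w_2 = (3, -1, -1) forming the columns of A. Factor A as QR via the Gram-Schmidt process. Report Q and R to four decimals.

q_1 = w_1/‖w_1‖ = (-3, 1, -3)/4.3589 = (-0.6882, 0.2294, -0.6882).
r_{12} = q_1·w_2 = -1.6059.
u_2 = w_2 + 1.6059·q_1 = (1.8947, -0.6316, -2.1053).
‖u_2‖ = 2.9019, so q_2 = (0.6529, -0.2176, -0.7255).

Q = [[-0.6882, 0.6529], [0.2294, -0.2176], [-0.6882, -0.7255]], R = [[4.3589, -1.6059], [0.0000, 2.9019]]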